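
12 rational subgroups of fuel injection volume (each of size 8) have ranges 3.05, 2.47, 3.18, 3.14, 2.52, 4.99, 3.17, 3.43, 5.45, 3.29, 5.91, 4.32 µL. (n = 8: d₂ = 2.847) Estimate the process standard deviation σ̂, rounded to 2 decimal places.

R̄ = (3.05 + 2.47 + 3.18 + 3.14 + 2.52 + 4.99 + 3.17 + 3.43 + 5.45 + 3.29 + 5.91 + 4.32) / 12 = 3.7433
σ̂ = R̄ / d₂ = 3.7433 / 2.847 = 1.3148

1.31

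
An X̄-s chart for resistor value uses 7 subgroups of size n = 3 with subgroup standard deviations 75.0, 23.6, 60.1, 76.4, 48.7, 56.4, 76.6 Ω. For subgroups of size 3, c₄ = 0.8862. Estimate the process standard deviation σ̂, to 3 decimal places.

s̄ = (75.0 + 23.6 + 60.1 + 76.4 + 48.7 + 56.4 + 76.6) / 7 = 59.5429
σ̂ = s̄ / c₄ = 59.5429 / 0.8862 = 67.1890

67.189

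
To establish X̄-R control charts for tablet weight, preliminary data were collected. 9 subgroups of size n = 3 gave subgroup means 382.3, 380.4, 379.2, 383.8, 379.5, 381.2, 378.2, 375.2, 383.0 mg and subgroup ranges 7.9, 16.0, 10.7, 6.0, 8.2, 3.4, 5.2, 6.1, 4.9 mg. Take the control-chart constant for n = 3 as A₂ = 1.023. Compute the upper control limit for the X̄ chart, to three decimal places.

388.086

X̄̄ = (382.3 + 380.4 + 379.2 + 383.8 + 379.5 + 381.2 + 378.2 + 375.2 + 383.0) / 9 = 3422.8000 / 9 = 380.3111
R̄ = (7.9 + 16.0 + 10.7 + 6.0 + 8.2 + 3.4 + 5.2 + 6.1 + 4.9) / 9 = 68.4000 / 9 = 7.6000
UCL = X̄̄ + A₂·R̄ = 380.3111 + 1.023 × 7.6000 = 388.0859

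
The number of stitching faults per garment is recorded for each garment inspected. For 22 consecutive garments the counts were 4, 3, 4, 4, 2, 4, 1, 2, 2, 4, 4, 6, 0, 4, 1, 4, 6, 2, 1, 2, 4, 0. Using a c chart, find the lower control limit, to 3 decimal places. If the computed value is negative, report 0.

c̄ = (4 + 3 + 4 + 4 + 2 + 4 + 1 + 2 + 2 + 4 + 4 + 6 + 0 + 4 + 1 + 4 + 6 + 2 + 1 + 2 + 4 + 0) / 22 = 64 / 22 = 2.9091
LCL = c̄ − 3√c̄ = 2.9091 − 3 × 1.7056 = -2.2077 → 0 (cannot be negative)

0.000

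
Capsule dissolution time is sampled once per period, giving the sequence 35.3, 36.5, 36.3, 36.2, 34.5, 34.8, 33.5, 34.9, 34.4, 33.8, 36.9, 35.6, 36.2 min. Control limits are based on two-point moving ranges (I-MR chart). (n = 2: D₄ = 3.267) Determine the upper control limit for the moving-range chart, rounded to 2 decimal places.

3.35

Moving ranges: 1.2, 0.2, 0.1, 1.7, 0.3, 1.3, 1.4, 0.5, 0.6, 3.1, 1.3, 0.6; M̄R̄ = 12.3000 / 12 = 1.0250
UCL_MR = D₄·M̄R̄ = 3.267 × 1.0250 = 3.3487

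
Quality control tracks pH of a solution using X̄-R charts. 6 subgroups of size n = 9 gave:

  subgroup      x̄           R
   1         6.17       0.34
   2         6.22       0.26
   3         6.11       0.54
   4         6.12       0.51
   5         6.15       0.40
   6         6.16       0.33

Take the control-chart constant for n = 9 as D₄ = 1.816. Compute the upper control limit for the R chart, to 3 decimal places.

R̄ = (0.34 + 0.26 + 0.54 + 0.51 + 0.40 + 0.33) / 6 = 2.3800 / 6 = 0.3967
UCL_R = D₄·R̄ = 1.816 × 0.3967 = 0.7203

0.720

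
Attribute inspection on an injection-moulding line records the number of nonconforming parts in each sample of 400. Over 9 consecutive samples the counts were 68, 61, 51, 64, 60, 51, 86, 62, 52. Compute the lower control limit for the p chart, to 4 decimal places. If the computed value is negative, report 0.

p̄ = Σdᵢ / (k·n) = 555 / (9 × 400) = 0.15417
LCL = p̄ − 3·√(p̄(1−p̄)/n) = 0.15417 − 3 × 0.01806 = 0.10000

0.1000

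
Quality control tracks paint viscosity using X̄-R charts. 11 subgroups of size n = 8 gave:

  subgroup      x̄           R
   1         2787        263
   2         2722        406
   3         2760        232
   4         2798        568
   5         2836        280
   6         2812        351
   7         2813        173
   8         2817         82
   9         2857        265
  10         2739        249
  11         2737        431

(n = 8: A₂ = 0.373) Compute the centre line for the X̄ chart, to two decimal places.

2788.91

X̄̄ = (2787 + 2722 + 2760 + 2798 + 2836 + 2812 + 2813 + 2817 + 2857 + 2739 + 2737) / 11 = 30678.0000 / 11 = 2788.9091
CL = X̄̄ = 2788.9091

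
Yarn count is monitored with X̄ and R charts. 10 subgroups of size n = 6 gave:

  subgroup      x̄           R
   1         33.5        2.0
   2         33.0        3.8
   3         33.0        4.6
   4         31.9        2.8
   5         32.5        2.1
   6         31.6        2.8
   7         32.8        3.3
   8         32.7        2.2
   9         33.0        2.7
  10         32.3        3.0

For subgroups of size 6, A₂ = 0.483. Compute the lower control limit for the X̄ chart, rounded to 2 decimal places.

X̄̄ = (33.5 + 33.0 + 33.0 + 31.9 + 32.5 + 31.6 + 32.8 + 32.7 + 33.0 + 32.3) / 10 = 326.3000 / 10 = 32.6300
R̄ = (2.0 + 3.8 + 4.6 + 2.8 + 2.1 + 2.8 + 3.3 + 2.2 + 2.7 + 3.0) / 10 = 29.3000 / 10 = 2.9300
LCL = X̄̄ − A₂·R̄ = 32.6300 − 0.483 × 2.9300 = 31.2148

31.21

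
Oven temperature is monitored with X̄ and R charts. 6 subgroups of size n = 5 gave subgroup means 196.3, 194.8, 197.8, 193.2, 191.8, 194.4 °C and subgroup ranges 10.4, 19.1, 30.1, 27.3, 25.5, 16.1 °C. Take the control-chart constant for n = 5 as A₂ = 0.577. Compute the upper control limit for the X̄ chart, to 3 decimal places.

X̄̄ = (196.3 + 194.8 + 197.8 + 193.2 + 191.8 + 194.4) / 6 = 1168.3000 / 6 = 194.7167
R̄ = (10.4 + 19.1 + 30.1 + 27.3 + 25.5 + 16.1) / 6 = 128.5000 / 6 = 21.4167
UCL = X̄̄ + A₂·R̄ = 194.7167 + 0.577 × 21.4167 = 207.0741

207.074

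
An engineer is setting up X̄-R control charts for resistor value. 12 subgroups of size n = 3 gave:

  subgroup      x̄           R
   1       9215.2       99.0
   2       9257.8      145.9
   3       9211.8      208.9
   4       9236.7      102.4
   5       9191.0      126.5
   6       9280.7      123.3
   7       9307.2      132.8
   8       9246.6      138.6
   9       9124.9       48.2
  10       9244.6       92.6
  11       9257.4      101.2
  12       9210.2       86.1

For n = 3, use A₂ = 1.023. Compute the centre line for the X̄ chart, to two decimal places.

X̄̄ = (9215.2 + 9257.8 + 9211.8 + 9236.7 + 9191.0 + 9280.7 + 9307.2 + 9246.6 + 9124.9 + 9244.6 + 9257.4 + 9210.2) / 12 = 110784.1000 / 12 = 9232.0083
CL = X̄̄ = 9232.0083

9232.01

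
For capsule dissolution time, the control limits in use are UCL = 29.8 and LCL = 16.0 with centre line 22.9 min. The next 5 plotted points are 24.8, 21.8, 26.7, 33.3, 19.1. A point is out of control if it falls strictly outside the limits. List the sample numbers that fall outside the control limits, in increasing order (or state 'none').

4

Compare each point to [16.0, 29.8]: sample 4 = 33.3 > UCL.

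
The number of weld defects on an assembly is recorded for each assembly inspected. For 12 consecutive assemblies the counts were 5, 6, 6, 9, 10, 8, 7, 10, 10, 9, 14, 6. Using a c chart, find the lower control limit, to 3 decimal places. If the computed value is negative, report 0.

c̄ = (5 + 6 + 6 + 9 + 10 + 8 + 7 + 10 + 10 + 9 + 14 + 6) / 12 = 100 / 12 = 8.3333
LCL = c̄ − 3√c̄ = 8.3333 − 3 × 2.8868 = -0.3269 → 0 (cannot be negative)

0.000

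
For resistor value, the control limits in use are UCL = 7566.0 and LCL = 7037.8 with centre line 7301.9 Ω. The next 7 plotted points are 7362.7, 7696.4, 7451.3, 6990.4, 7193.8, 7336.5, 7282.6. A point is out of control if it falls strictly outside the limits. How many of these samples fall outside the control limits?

Compare each point to [7037.8, 7566.0]: sample 2 = 7696.4 > UCL; sample 4 = 6990.4 < LCL.

2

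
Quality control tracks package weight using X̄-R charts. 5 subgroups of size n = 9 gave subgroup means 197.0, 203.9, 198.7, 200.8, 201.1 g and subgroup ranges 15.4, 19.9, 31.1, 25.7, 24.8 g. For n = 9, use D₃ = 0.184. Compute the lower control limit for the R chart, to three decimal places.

4.302

R̄ = (15.4 + 19.9 + 31.1 + 25.7 + 24.8) / 5 = 116.9000 / 5 = 23.3800
LCL_R = D₃·R̄ = 0.184 × 23.3800 = 4.3019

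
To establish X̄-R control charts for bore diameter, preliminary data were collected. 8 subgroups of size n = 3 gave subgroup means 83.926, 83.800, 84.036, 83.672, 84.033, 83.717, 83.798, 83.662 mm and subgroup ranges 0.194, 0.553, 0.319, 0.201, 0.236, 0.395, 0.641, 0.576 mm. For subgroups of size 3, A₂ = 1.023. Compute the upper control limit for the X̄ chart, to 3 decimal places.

X̄̄ = (83.926 + 83.800 + 84.036 + 83.672 + 84.033 + 83.717 + 83.798 + 83.662) / 8 = 670.6440 / 8 = 83.8305
R̄ = (0.194 + 0.553 + 0.319 + 0.201 + 0.236 + 0.395 + 0.641 + 0.576) / 8 = 3.1150 / 8 = 0.3894
UCL = X̄̄ + A₂·R̄ = 83.8305 + 1.023 × 0.3894 = 84.2288

84.229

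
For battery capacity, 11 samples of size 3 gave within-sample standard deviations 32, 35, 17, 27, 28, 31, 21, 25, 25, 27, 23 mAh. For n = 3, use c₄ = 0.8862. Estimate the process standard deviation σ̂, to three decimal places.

29.852

s̄ = (32 + 35 + 17 + 27 + 28 + 31 + 21 + 25 + 25 + 27 + 23) / 11 = 26.4545
σ̂ = s̄ / c₄ = 26.4545 / 0.8862 = 29.8517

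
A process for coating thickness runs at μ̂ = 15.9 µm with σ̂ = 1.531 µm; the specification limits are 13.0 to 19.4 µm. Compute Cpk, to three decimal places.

0.631

Cpu = (USL − μ̂) / (3σ̂) = (19.4 − 15.9) / (3 × 1.531) = 0.7620; Cpl = (μ̂ − LSL) / (3σ̂) = (15.9 − 13.0) / (3 × 1.531) = 0.6314; Cpk = min(Cpu, Cpl) = 0.6314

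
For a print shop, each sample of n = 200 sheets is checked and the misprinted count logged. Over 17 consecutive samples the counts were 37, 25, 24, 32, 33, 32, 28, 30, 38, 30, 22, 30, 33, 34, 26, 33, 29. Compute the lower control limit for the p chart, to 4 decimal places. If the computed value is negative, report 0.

p̄ = Σdᵢ / (k·n) = 516 / (17 × 200) = 0.15176
LCL = p̄ − 3·√(p̄(1−p̄)/n) = 0.15176 − 3 × 0.02537 = 0.07565

0.0757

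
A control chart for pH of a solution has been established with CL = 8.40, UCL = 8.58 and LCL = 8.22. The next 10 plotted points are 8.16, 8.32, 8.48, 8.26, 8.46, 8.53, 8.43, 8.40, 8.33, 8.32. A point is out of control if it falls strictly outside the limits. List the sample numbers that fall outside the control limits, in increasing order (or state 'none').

1

Compare each point to [8.22, 8.58]: sample 1 = 8.16 < LCL.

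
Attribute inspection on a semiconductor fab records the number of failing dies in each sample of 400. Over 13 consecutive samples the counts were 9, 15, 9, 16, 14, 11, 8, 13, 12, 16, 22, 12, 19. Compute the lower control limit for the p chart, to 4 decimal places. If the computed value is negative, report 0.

p̄ = Σdᵢ / (k·n) = 176 / (13 × 400) = 0.03385
LCL = p̄ − 3·√(p̄(1−p̄)/n) = 0.03385 − 3 × 0.00904 = 0.00672

0.0067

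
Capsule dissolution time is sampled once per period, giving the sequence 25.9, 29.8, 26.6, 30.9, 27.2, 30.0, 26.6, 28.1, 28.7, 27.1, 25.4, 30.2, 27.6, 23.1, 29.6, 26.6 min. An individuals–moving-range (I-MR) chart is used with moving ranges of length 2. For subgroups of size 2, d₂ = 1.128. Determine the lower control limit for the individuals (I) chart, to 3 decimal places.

X̄ = (25.9 + 29.8 + 26.6 + 30.9 + 27.2 + 30.0 + 26.6 + 28.1 + 28.7 + 27.1 + 25.4 + 30.2 + 27.6 + 23.1 + 29.6 + 26.6) / 16 = 27.7125
Moving ranges: 3.9, 3.2, 4.3, 3.7, 2.8, 3.4, 1.5, 0.6, 1.6, 1.7, 4.8, 2.6, 4.5, 6.5, 3.0; M̄R̄ = 48.1000 / 15 = 3.2067
LCL = X̄ − 3·M̄R̄/d₂ = 27.7125 − 3 × 3.2067 / 1.128 = 19.1841

19.184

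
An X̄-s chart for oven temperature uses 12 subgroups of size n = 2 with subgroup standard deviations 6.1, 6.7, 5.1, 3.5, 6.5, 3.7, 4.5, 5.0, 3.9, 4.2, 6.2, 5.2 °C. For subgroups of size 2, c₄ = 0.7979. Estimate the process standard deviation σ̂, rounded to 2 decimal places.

6.33

s̄ = (6.1 + 6.7 + 5.1 + 3.5 + 6.5 + 3.7 + 4.5 + 5.0 + 3.9 + 4.2 + 6.2 + 5.2) / 12 = 5.0500
σ̂ = s̄ / c₄ = 5.0500 / 0.7979 = 6.3291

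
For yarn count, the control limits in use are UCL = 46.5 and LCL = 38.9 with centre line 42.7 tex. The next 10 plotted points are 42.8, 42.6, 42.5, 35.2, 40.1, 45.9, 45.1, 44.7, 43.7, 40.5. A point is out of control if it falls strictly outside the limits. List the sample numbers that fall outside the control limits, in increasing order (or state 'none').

Compare each point to [38.9, 46.5]: sample 4 = 35.2 < LCL.

4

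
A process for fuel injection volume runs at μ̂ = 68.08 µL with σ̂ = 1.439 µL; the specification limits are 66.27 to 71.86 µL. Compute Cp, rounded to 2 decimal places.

0.65

Cp = (USL − LSL) / (6σ̂) = (71.86 − 66.27) / (6 × 1.439) = 5.5900 / 8.6340 = 0.6474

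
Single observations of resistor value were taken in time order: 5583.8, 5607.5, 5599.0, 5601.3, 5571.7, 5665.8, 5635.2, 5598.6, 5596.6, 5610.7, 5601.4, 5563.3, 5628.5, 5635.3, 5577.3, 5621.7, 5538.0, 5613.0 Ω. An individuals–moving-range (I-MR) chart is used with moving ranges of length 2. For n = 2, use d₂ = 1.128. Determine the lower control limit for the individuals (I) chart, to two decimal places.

5505.40

X̄ = (5583.8 + 5607.5 + 5599.0 + 5601.3 + 5571.7 + 5665.8 + 5635.2 + 5598.6 + 5596.6 + 5610.7 + 5601.4 + 5563.3 + 5628.5 + 5635.3 + 5577.3 + 5621.7 + 5538.0 + 5613.0) / 18 = 5602.7056
Moving ranges: 23.7, 8.5, 2.3, 29.6, 94.1, 30.6, 36.6, 2.0, 14.1, 9.3, 38.1, 65.2, 6.8, 58.0, 44.4, 83.7, 75.0; M̄R̄ = 622.0000 / 17 = 36.5882
LCL = X̄ − 3·M̄R̄/d₂ = 5602.7056 − 3 × 36.5882 / 1.128 = 5505.3964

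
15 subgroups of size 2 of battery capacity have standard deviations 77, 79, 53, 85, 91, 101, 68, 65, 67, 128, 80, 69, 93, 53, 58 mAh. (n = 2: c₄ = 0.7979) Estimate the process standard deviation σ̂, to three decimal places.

s̄ = (77 + 79 + 53 + 85 + 91 + 101 + 68 + 65 + 67 + 128 + 80 + 69 + 93 + 53 + 58) / 15 = 77.8000
σ̂ = s̄ / c₄ = 77.8000 / 0.7979 = 97.5060

97.506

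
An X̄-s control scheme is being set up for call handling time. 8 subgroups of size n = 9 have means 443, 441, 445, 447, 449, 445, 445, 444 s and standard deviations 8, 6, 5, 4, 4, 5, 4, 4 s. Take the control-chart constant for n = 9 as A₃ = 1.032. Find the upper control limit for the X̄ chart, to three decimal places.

450.035

X̄̄ = (443 + 441 + 445 + 447 + 449 + 445 + 445 + 444) / 8 = 444.8750
s̄ = (8 + 6 + 5 + 4 + 4 + 5 + 4 + 4) / 8 = 5.0000
UCL = X̄̄ + A₃·s̄ = 444.8750 + 1.032 × 5.0000 = 450.0350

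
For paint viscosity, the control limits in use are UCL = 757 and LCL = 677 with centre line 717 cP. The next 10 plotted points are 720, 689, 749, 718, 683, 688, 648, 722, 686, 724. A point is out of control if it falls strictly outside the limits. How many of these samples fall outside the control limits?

1

Compare each point to [677, 757]: sample 7 = 648 < LCL.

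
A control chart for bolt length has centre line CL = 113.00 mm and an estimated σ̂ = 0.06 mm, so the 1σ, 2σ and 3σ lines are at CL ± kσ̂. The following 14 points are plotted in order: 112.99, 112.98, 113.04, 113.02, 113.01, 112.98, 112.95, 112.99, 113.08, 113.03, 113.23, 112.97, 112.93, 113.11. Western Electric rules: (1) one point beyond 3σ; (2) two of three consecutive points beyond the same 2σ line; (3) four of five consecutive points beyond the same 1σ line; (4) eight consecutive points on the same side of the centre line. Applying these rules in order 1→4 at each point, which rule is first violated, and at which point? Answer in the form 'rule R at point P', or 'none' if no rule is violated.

Zone of each point (C = within 1σ̂, B = 1σ̂–2σ̂, A = 2σ̂–3σ̂, * = beyond 3σ̂; sign = side of CL): 1:-C, 2:-C, 3:+C, 4:+C, 5:+C, 6:-C, 7:-C, 8:-C, 9:+B, 10:+C, 11:+*, 12:-C, 13:-B, 14:+B
Rule 1 (one point beyond the 3σ limits) is satisfied at point 11.

rule 1 at point 11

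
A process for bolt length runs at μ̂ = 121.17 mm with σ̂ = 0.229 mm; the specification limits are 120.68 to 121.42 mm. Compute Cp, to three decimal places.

Cp = (USL − LSL) / (6σ̂) = (121.42 − 120.68) / (6 × 0.229) = 0.7400 / 1.3740 = 0.5386

0.539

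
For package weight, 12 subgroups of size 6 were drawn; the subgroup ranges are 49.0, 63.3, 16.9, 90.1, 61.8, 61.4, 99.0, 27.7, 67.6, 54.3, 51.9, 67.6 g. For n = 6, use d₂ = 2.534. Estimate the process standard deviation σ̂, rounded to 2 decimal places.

23.37

R̄ = (49.0 + 63.3 + 16.9 + 90.1 + 61.8 + 61.4 + 99.0 + 27.7 + 67.6 + 54.3 + 51.9 + 67.6) / 12 = 59.2167
σ̂ = R̄ / d₂ = 59.2167 / 2.534 = 23.3689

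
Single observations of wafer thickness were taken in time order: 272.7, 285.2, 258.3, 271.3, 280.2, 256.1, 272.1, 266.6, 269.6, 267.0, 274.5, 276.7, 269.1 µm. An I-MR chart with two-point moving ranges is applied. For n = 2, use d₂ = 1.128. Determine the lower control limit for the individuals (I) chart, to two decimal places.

241.96

X̄ = (272.7 + 285.2 + 258.3 + 271.3 + 280.2 + 256.1 + 272.1 + 266.6 + 269.6 + 267.0 + 274.5 + 276.7 + 269.1) / 13 = 270.7231
Moving ranges: 12.5, 26.9, 13.0, 8.9, 24.1, 16.0, 5.5, 3.0, 2.6, 7.5, 2.2, 7.6; M̄R̄ = 129.8000 / 12 = 10.8167
LCL = X̄ − 3·M̄R̄/d₂ = 270.7231 − 3 × 10.8167 / 1.128 = 241.9553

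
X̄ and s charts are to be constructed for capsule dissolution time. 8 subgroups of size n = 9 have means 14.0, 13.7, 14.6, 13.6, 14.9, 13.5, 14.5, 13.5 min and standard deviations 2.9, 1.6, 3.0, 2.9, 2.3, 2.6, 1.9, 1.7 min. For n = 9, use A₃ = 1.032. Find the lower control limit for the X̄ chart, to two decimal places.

11.60

X̄̄ = (14.0 + 13.7 + 14.6 + 13.6 + 14.9 + 13.5 + 14.5 + 13.5) / 8 = 14.0375
s̄ = (2.9 + 1.6 + 3.0 + 2.9 + 2.3 + 2.6 + 1.9 + 1.7) / 8 = 2.3625
LCL = X̄̄ − A₃·s̄ = 14.0375 − 1.032 × 2.3625 = 11.5994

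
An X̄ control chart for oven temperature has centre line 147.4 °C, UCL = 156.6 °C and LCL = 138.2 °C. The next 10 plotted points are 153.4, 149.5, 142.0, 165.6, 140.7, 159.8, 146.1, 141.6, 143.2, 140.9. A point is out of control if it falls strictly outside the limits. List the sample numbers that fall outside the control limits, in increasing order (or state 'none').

4, 6

Compare each point to [138.2, 156.6]: sample 4 = 165.6 > UCL; sample 6 = 159.8 > UCL.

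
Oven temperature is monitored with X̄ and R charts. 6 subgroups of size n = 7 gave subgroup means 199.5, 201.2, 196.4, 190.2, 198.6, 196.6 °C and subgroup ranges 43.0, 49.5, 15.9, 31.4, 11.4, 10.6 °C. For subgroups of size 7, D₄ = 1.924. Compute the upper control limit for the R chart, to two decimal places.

R̄ = (43.0 + 49.5 + 15.9 + 31.4 + 11.4 + 10.6) / 6 = 161.8000 / 6 = 26.9667
UCL_R = D₄·R̄ = 1.924 × 26.9667 = 51.8839

51.88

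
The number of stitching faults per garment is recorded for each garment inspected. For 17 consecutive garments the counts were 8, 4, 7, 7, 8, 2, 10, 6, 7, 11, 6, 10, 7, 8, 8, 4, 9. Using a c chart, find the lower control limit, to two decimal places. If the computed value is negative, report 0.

c̄ = (8 + 4 + 7 + 7 + 8 + 2 + 10 + 6 + 7 + 11 + 6 + 10 + 7 + 8 + 8 + 4 + 9) / 17 = 122 / 17 = 7.1765
LCL = c̄ − 3√c̄ = 7.1765 − 3 × 2.6789 = -0.8602 → 0 (cannot be negative)

0.00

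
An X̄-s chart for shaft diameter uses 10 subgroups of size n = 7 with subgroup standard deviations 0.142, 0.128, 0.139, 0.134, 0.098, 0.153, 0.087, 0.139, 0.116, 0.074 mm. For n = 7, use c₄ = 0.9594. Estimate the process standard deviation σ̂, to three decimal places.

s̄ = (0.142 + 0.128 + 0.139 + 0.134 + 0.098 + 0.153 + 0.087 + 0.139 + 0.116 + 0.074) / 10 = 0.1210
σ̂ = s̄ / c₄ = 0.1210 / 0.9594 = 0.1261

0.126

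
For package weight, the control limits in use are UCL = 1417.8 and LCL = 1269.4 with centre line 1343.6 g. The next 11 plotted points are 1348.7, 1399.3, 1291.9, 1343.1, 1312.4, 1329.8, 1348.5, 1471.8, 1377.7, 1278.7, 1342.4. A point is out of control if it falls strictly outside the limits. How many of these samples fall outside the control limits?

1

Compare each point to [1269.4, 1417.8]: sample 8 = 1471.8 > UCL.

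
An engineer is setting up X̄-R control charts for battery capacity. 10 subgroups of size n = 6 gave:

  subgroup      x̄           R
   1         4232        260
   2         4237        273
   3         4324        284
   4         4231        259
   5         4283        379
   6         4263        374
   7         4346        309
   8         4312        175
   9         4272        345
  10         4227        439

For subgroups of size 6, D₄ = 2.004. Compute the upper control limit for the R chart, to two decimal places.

R̄ = (260 + 273 + 284 + 259 + 379 + 374 + 309 + 175 + 345 + 439) / 10 = 3097.0000 / 10 = 309.7000
UCL_R = D₄·R̄ = 2.004 × 309.7000 = 620.6388

620.64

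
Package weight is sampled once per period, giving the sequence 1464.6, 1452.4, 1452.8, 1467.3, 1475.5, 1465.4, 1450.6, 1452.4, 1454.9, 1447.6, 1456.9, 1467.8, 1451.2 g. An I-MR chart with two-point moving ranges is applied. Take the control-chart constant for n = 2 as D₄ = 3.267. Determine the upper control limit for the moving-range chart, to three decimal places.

29.566

Moving ranges: 12.2, 0.4, 14.5, 8.2, 10.1, 14.8, 1.8, 2.5, 7.3, 9.3, 10.9, 16.6; M̄R̄ = 108.6000 / 12 = 9.0500
UCL_MR = D₄·M̄R̄ = 3.267 × 9.0500 = 29.5663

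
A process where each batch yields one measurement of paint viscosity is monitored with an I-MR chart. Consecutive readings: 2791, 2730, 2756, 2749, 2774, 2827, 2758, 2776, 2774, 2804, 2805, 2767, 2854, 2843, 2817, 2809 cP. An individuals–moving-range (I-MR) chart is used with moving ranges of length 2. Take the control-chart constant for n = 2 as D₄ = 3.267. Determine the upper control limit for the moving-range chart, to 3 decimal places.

100.624

Moving ranges: 61, 26, 7, 25, 53, 69, 18, 2, 30, 1, 38, 87, 11, 26, 8; M̄R̄ = 462.0000 / 15 = 30.8000
UCL_MR = D₄·M̄R̄ = 3.267 × 30.8000 = 100.6236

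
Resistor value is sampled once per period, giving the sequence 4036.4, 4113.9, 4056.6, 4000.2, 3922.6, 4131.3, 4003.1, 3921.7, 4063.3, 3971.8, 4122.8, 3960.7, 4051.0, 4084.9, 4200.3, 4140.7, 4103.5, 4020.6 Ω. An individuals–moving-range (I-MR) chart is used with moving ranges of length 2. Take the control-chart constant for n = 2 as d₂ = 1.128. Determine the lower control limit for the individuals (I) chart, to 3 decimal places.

X̄ = (4036.4 + 4113.9 + 4056.6 + 4000.2 + 3922.6 + 4131.3 + 4003.1 + 3921.7 + 4063.3 + 3971.8 + 4122.8 + 3960.7 + 4051.0 + 4084.9 + 4200.3 + 4140.7 + 4103.5 + 4020.6) / 18 = 4050.3000
Moving ranges: 77.5, 57.3, 56.4, 77.6, 208.7, 128.2, 81.4, 141.6, 91.5, 151.0, 162.1, 90.3, 33.9, 115.4, 59.6, 37.2, 82.9; M̄R̄ = 1652.6000 / 17 = 97.2118
LCL = X̄ − 3·M̄R̄/d₂ = 4050.3000 − 3 × 97.2118 / 1.128 = 3791.7581

3791.758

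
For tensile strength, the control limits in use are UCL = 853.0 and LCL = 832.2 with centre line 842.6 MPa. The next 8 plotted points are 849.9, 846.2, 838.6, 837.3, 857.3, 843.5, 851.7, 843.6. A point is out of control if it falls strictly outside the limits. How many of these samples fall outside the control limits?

1

Compare each point to [832.2, 853.0]: sample 5 = 857.3 > UCL.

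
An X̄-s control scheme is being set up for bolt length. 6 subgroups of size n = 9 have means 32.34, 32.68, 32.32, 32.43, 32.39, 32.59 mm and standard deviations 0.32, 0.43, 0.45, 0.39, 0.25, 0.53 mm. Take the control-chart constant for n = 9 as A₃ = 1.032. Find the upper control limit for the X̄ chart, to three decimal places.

32.866

X̄̄ = (32.34 + 32.68 + 32.32 + 32.43 + 32.39 + 32.59) / 6 = 32.4583
s̄ = (0.32 + 0.43 + 0.45 + 0.39 + 0.25 + 0.53) / 6 = 0.3950
UCL = X̄̄ + A₃·s̄ = 32.4583 + 1.032 × 0.3950 = 32.8660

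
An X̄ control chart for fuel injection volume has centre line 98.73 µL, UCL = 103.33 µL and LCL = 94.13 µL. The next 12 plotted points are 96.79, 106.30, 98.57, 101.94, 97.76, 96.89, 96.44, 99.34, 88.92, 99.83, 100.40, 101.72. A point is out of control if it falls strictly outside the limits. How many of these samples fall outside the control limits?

2

Compare each point to [94.13, 103.33]: sample 2 = 106.30 > UCL; sample 9 = 88.92 < LCL.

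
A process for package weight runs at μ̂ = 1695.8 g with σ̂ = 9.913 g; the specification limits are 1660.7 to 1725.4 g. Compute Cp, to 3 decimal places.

1.088

Cp = (USL − LSL) / (6σ̂) = (1725.4 − 1660.7) / (6 × 9.913) = 64.7000 / 59.4780 = 1.0878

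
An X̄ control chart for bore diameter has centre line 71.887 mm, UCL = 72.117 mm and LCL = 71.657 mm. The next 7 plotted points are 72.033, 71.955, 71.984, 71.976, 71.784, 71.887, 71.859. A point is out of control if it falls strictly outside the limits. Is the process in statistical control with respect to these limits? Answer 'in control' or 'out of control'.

All 7 points lie within [71.657, 72.117].

in control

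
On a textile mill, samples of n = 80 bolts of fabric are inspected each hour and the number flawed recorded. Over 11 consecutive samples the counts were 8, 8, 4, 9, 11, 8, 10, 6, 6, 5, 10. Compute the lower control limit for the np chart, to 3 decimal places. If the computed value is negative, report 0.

p̄ = Σdᵢ / (k·n) = 85 / (11 × 80) = 0.09659
LCL = np̄ − 3·√(np̄(1−p̄)) = 7.7273 − 3 × 2.6421 = -0.1991 → 0 (negative, so LCL = 0)

0.000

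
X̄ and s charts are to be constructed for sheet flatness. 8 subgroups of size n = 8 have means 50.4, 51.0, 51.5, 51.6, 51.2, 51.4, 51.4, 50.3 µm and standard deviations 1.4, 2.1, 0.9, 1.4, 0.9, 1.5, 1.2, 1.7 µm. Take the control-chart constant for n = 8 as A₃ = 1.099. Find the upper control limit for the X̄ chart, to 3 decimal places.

X̄̄ = (50.4 + 51.0 + 51.5 + 51.6 + 51.2 + 51.4 + 51.4 + 50.3) / 8 = 51.1000
s̄ = (1.4 + 2.1 + 0.9 + 1.4 + 0.9 + 1.5 + 1.2 + 1.7) / 8 = 1.3875
UCL = X̄̄ + A₃·s̄ = 51.1000 + 1.099 × 1.3875 = 52.6249

52.625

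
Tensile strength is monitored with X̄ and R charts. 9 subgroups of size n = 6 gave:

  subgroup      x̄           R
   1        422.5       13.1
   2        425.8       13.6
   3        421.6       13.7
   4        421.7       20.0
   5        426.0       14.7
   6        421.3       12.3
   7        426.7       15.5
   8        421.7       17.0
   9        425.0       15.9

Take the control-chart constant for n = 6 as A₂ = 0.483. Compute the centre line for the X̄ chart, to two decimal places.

X̄̄ = (422.5 + 425.8 + 421.6 + 421.7 + 426.0 + 421.3 + 426.7 + 421.7 + 425.0) / 9 = 3812.3000 / 9 = 423.5889
CL = X̄̄ = 423.5889

423.59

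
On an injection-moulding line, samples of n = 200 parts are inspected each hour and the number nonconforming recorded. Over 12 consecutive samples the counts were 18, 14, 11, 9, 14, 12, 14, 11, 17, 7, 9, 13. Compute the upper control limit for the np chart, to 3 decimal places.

p̄ = Σdᵢ / (k·n) = 149 / (12 × 200) = 0.06208
UCL = np̄ + 3·√(np̄(1−p̄)) = 12.4167 + 3 × √(12.4167×0.93792) = 12.4167 + 3 × 3.4126 = 22.6544

22.654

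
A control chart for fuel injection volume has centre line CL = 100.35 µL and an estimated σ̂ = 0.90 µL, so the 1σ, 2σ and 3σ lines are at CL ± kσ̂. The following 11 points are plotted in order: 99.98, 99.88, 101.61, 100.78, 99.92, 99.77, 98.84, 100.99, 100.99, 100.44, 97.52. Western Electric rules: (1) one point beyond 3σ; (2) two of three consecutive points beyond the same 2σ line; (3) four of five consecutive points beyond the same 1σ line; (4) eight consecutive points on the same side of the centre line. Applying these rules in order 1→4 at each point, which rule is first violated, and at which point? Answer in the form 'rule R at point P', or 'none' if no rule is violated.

Zone of each point (C = within 1σ̂, B = 1σ̂–2σ̂, A = 2σ̂–3σ̂, * = beyond 3σ̂; sign = side of CL): 1:-C, 2:-C, 3:+B, 4:+C, 5:-C, 6:-C, 7:-B, 8:+C, 9:+C, 10:+C, 11:-*
Rule 1 (one point beyond the 3σ limits) is satisfied at point 11.

rule 1 at point 11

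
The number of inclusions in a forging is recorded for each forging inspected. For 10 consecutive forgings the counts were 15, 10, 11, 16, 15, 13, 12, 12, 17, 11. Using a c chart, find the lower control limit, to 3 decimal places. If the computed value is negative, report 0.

2.300

c̄ = (15 + 10 + 11 + 16 + 15 + 13 + 12 + 12 + 17 + 11) / 10 = 132 / 10 = 13.2000
LCL = c̄ − 3√c̄ = 13.2000 − 3 × 3.6332 = 2.3005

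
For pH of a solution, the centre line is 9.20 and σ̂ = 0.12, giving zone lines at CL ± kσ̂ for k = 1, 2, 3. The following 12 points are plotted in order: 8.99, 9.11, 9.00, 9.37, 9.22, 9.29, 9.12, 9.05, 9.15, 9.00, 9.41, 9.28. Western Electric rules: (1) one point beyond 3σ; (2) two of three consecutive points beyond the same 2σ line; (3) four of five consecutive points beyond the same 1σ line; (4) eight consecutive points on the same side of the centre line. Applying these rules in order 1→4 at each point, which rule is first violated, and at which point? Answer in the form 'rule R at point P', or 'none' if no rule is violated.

none

Zone of each point (C = within 1σ̂, B = 1σ̂–2σ̂, A = 2σ̂–3σ̂, * = beyond 3σ̂; sign = side of CL): 1:-B, 2:-C, 3:-B, 4:+B, 5:+C, 6:+C, 7:-C, 8:-B, 9:-C, 10:-B, 11:+B, 12:+C
No rule fires across all 12 points.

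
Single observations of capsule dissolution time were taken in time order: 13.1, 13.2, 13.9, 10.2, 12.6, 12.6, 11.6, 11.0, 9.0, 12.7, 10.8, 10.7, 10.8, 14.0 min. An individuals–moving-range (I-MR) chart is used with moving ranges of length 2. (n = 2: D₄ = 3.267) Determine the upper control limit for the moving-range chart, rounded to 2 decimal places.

4.90

Moving ranges: 0.1, 0.7, 3.7, 2.4, 0.0, 1.0, 0.6, 2.0, 3.7, 1.9, 0.1, 0.1, 3.2; M̄R̄ = 19.5000 / 13 = 1.5000
UCL_MR = D₄·M̄R̄ = 3.267 × 1.5000 = 4.9005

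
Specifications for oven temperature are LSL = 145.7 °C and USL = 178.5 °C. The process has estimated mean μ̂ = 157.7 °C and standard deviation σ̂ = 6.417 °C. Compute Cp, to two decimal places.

Cp = (USL − LSL) / (6σ̂) = (178.5 − 145.7) / (6 × 6.417) = 32.8000 / 38.5020 = 0.8519

0.85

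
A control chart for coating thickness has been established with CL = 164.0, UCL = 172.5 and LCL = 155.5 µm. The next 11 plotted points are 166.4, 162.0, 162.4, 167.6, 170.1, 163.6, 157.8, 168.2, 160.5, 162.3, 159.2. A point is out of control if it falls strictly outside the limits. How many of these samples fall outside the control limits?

All 11 points lie within [155.5, 172.5].

0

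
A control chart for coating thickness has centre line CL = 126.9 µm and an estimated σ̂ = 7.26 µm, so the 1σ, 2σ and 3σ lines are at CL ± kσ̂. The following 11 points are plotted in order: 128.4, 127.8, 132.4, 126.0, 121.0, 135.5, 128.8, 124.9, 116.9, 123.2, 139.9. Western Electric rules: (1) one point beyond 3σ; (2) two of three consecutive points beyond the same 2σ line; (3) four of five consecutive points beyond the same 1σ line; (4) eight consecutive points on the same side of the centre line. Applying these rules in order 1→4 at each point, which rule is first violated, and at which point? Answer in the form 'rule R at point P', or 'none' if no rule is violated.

Zone of each point (C = within 1σ̂, B = 1σ̂–2σ̂, A = 2σ̂–3σ̂, * = beyond 3σ̂; sign = side of CL): 1:+C, 2:+C, 3:+C, 4:-C, 5:-C, 6:+B, 7:+C, 8:-C, 9:-B, 10:-C, 11:+B
No rule fires across all 11 points.

none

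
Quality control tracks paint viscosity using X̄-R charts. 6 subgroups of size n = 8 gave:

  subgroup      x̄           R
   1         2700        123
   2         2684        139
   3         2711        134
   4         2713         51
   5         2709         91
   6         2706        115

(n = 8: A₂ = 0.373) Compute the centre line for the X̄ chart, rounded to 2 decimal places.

X̄̄ = (2700 + 2684 + 2711 + 2713 + 2709 + 2706) / 6 = 16223.0000 / 6 = 2703.8333
CL = X̄̄ = 2703.8333

2703.83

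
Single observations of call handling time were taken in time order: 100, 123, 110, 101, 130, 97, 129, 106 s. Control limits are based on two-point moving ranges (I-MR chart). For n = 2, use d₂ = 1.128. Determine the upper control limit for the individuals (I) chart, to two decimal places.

173.55

X̄ = (100 + 123 + 110 + 101 + 130 + 97 + 129 + 106) / 8 = 112.0000
Moving ranges: 23, 13, 9, 29, 33, 32, 23; M̄R̄ = 162.0000 / 7 = 23.1429
UCL = X̄ + 3·M̄R̄/d₂ = 112.0000 + 3 × 23.1429 / 1.128 = 173.5502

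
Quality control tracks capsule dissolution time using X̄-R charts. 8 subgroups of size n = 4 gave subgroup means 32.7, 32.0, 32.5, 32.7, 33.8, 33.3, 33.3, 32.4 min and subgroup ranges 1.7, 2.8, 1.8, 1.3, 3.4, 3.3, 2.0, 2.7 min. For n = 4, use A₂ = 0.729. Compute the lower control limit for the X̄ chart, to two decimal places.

31.11

X̄̄ = (32.7 + 32.0 + 32.5 + 32.7 + 33.8 + 33.3 + 33.3 + 32.4) / 8 = 262.7000 / 8 = 32.8375
R̄ = (1.7 + 2.8 + 1.8 + 1.3 + 3.4 + 3.3 + 2.0 + 2.7) / 8 = 19.0000 / 8 = 2.3750
LCL = X̄̄ − A₂·R̄ = 32.8375 − 0.729 × 2.3750 = 31.1061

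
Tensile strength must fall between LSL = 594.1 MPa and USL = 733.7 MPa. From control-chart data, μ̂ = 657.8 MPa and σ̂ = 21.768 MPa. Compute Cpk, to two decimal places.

Cpu = (USL − μ̂) / (3σ̂) = (733.7 − 657.8) / (3 × 21.768) = 1.1623; Cpl = (μ̂ − LSL) / (3σ̂) = (657.8 − 594.1) / (3 × 21.768) = 0.9754; Cpk = min(Cpu, Cpl) = 0.9754

0.98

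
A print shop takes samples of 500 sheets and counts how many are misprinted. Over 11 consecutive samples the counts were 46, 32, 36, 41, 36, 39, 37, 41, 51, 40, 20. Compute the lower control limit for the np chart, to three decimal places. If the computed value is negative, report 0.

p̄ = Σdᵢ / (k·n) = 419 / (11 × 500) = 0.07618
LCL = np̄ − 3·√(np̄(1−p̄)) = 38.0909 − 3 × 5.9320 = 20.2948

20.295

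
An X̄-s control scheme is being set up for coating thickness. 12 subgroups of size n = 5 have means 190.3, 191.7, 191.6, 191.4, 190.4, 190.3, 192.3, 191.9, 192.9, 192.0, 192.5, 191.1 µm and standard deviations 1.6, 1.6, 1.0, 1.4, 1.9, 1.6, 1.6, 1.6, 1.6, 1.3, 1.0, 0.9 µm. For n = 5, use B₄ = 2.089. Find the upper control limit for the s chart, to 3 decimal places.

2.977

s̄ = (1.6 + 1.6 + 1.0 + 1.4 + 1.9 + 1.6 + 1.6 + 1.6 + 1.6 + 1.3 + 1.0 + 0.9) / 12 = 1.4250
UCL_s = B₄·s̄ = 2.089 × 1.4250 = 2.9768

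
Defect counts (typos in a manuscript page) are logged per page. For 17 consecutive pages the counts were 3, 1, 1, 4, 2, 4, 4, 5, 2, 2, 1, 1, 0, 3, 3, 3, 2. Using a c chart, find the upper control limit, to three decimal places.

c̄ = (3 + 1 + 1 + 4 + 2 + 4 + 4 + 5 + 2 + 2 + 1 + 1 + 0 + 3 + 3 + 3 + 2) / 17 = 41 / 17 = 2.4118
UCL = c̄ + 3√c̄ = 2.4118 + 3 × √2.4118 = 2.4118 + 3 × 1.5530 = 7.0707

7.071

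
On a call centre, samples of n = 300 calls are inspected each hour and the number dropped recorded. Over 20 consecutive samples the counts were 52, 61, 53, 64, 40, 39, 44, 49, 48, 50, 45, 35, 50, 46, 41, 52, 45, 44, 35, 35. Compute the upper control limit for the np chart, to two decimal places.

65.19

p̄ = Σdᵢ / (k·n) = 928 / (20 × 300) = 0.15467
UCL = np̄ + 3·√(np̄(1−p̄)) = 46.4000 + 3 × √(46.4000×0.84533) = 46.4000 + 3 × 6.2629 = 65.1886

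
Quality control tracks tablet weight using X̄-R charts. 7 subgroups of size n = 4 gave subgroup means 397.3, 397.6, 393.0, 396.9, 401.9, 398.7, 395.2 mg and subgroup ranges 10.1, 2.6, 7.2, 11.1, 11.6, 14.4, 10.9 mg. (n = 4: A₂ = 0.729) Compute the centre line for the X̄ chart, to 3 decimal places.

397.229

X̄̄ = (397.3 + 397.6 + 393.0 + 396.9 + 401.9 + 398.7 + 395.2) / 7 = 2780.6000 / 7 = 397.2286
CL = X̄̄ = 397.2286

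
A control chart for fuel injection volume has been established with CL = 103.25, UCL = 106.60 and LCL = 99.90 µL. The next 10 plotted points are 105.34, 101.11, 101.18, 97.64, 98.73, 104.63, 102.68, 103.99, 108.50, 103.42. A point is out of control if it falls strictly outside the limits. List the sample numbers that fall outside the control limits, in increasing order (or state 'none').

Compare each point to [99.90, 106.60]: sample 4 = 97.64 < LCL; sample 5 = 98.73 < LCL; sample 9 = 108.50 > UCL.

4, 5, 9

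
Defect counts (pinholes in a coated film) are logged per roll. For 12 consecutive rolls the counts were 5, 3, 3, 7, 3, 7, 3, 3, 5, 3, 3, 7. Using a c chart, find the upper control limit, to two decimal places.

c̄ = (5 + 3 + 3 + 7 + 3 + 7 + 3 + 3 + 5 + 3 + 3 + 7) / 12 = 52 / 12 = 4.3333
UCL = c̄ + 3√c̄ = 4.3333 + 3 × √4.3333 = 4.3333 + 3 × 2.0817 = 10.5783

10.58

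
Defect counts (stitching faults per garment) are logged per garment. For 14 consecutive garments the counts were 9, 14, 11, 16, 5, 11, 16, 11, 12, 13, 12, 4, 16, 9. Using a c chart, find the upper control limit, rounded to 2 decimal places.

21.47

c̄ = (9 + 14 + 11 + 16 + 5 + 11 + 16 + 11 + 12 + 13 + 12 + 4 + 16 + 9) / 14 = 159 / 14 = 11.3571
UCL = c̄ + 3√c̄ = 11.3571 + 3 × √11.3571 = 11.3571 + 3 × 3.3700 = 21.4673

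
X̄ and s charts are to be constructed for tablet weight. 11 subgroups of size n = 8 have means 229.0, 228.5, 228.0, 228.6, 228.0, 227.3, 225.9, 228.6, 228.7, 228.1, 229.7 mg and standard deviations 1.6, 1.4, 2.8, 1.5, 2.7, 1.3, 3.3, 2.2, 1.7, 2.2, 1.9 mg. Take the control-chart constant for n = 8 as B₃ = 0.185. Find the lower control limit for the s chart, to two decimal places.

s̄ = (1.6 + 1.4 + 2.8 + 1.5 + 2.7 + 1.3 + 3.3 + 2.2 + 1.7 + 2.2 + 1.9) / 11 = 2.0545
LCL_s = B₃·s̄ = 0.185 × 2.0545 = 0.3801

0.38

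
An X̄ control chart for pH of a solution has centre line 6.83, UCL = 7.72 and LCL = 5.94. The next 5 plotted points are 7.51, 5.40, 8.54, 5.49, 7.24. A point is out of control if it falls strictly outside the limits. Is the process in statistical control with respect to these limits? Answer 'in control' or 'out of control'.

out of control

Compare each point to [5.94, 7.72]: sample 2 = 5.40 < LCL; sample 3 = 8.54 > UCL; sample 4 = 5.49 < LCL.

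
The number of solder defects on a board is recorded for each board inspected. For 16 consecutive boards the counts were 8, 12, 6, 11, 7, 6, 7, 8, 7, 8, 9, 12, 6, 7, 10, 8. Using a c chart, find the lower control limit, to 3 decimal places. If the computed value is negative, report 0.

0.000

c̄ = (8 + 12 + 6 + 11 + 7 + 6 + 7 + 8 + 7 + 8 + 9 + 12 + 6 + 7 + 10 + 8) / 16 = 132 / 16 = 8.2500
LCL = c̄ − 3√c̄ = 8.2500 − 3 × 2.8723 = -0.3668 → 0 (cannot be negative)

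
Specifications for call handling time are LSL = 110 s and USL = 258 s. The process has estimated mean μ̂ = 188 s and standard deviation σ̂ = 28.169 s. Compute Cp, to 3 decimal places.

0.876

Cp = (USL − LSL) / (6σ̂) = (258 − 110) / (6 × 28.169) = 148.0000 / 169.0140 = 0.8757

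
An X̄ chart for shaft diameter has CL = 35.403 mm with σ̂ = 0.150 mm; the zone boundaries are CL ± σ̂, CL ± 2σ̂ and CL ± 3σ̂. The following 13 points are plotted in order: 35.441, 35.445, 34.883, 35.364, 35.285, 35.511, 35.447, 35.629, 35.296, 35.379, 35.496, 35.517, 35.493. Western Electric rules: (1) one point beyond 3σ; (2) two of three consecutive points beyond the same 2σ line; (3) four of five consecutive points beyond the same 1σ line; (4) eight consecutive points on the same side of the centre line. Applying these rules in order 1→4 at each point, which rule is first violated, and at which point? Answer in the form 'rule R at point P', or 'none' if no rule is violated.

rule 1 at point 3

Zone of each point (C = within 1σ̂, B = 1σ̂–2σ̂, A = 2σ̂–3σ̂, * = beyond 3σ̂; sign = side of CL): 1:+C, 2:+C, 3:-*, 4:-C, 5:-C, 6:+C, 7:+C, 8:+B, 9:-C, 10:-C, 11:+C, 12:+C, 13:+C
Rule 1 (one point beyond the 3σ limits) is satisfied at point 3.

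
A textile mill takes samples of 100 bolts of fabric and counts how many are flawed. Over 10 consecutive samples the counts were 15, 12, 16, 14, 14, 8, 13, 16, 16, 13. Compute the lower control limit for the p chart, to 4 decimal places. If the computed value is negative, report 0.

0.0338

p̄ = Σdᵢ / (k·n) = 137 / (10 × 100) = 0.13700
LCL = p̄ − 3·√(p̄(1−p̄)/n) = 0.13700 − 3 × 0.03438 = 0.03385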